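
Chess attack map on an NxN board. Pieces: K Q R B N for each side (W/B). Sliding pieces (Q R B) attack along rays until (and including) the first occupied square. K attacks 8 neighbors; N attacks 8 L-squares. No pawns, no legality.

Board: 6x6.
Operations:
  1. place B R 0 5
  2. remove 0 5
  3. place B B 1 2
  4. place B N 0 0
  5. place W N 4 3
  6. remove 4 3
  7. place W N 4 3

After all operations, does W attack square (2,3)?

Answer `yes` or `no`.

Op 1: place BR@(0,5)
Op 2: remove (0,5)
Op 3: place BB@(1,2)
Op 4: place BN@(0,0)
Op 5: place WN@(4,3)
Op 6: remove (4,3)
Op 7: place WN@(4,3)
Per-piece attacks for W:
  WN@(4,3): attacks (5,5) (3,5) (2,4) (5,1) (3,1) (2,2)
W attacks (2,3): no

Answer: no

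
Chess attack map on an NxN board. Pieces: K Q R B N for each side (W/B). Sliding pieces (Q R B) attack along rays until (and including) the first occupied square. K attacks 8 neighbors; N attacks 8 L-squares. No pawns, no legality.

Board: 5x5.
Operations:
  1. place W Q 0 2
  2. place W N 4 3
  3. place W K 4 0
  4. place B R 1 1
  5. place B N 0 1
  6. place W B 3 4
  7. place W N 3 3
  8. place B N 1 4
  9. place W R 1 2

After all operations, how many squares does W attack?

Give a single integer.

Answer: 18

Derivation:
Op 1: place WQ@(0,2)
Op 2: place WN@(4,3)
Op 3: place WK@(4,0)
Op 4: place BR@(1,1)
Op 5: place BN@(0,1)
Op 6: place WB@(3,4)
Op 7: place WN@(3,3)
Op 8: place BN@(1,4)
Op 9: place WR@(1,2)
Per-piece attacks for W:
  WQ@(0,2): attacks (0,3) (0,4) (0,1) (1,2) (1,3) (2,4) (1,1) [ray(0,-1) blocked at (0,1); ray(1,0) blocked at (1,2); ray(1,-1) blocked at (1,1)]
  WR@(1,2): attacks (1,3) (1,4) (1,1) (2,2) (3,2) (4,2) (0,2) [ray(0,1) blocked at (1,4); ray(0,-1) blocked at (1,1); ray(-1,0) blocked at (0,2)]
  WN@(3,3): attacks (1,4) (4,1) (2,1) (1,2)
  WB@(3,4): attacks (4,3) (2,3) (1,2) [ray(1,-1) blocked at (4,3); ray(-1,-1) blocked at (1,2)]
  WK@(4,0): attacks (4,1) (3,0) (3,1)
  WN@(4,3): attacks (2,4) (3,1) (2,2)
Union (18 distinct): (0,1) (0,2) (0,3) (0,4) (1,1) (1,2) (1,3) (1,4) (2,1) (2,2) (2,3) (2,4) (3,0) (3,1) (3,2) (4,1) (4,2) (4,3)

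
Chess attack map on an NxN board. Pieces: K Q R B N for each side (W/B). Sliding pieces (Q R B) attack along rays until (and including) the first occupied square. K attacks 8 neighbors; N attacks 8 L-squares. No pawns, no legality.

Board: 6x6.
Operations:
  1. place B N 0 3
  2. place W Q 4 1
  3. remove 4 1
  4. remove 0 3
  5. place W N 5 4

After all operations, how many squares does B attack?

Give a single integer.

Op 1: place BN@(0,3)
Op 2: place WQ@(4,1)
Op 3: remove (4,1)
Op 4: remove (0,3)
Op 5: place WN@(5,4)
Per-piece attacks for B:
Union (0 distinct): (none)

Answer: 0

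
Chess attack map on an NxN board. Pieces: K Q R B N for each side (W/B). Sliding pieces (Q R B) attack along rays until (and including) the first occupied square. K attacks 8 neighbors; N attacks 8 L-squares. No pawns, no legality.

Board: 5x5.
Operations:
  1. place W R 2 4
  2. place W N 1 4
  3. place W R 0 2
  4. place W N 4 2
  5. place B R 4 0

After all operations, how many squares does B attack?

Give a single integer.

Op 1: place WR@(2,4)
Op 2: place WN@(1,4)
Op 3: place WR@(0,2)
Op 4: place WN@(4,2)
Op 5: place BR@(4,0)
Per-piece attacks for B:
  BR@(4,0): attacks (4,1) (4,2) (3,0) (2,0) (1,0) (0,0) [ray(0,1) blocked at (4,2)]
Union (6 distinct): (0,0) (1,0) (2,0) (3,0) (4,1) (4,2)

Answer: 6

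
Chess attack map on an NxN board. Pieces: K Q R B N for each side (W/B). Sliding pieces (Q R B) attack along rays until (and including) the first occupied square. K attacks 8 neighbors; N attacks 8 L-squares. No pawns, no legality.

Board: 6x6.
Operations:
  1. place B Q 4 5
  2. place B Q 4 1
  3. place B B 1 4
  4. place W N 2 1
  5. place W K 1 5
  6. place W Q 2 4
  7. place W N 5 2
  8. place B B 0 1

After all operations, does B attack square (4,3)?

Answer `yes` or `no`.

Answer: yes

Derivation:
Op 1: place BQ@(4,5)
Op 2: place BQ@(4,1)
Op 3: place BB@(1,4)
Op 4: place WN@(2,1)
Op 5: place WK@(1,5)
Op 6: place WQ@(2,4)
Op 7: place WN@(5,2)
Op 8: place BB@(0,1)
Per-piece attacks for B:
  BB@(0,1): attacks (1,2) (2,3) (3,4) (4,5) (1,0) [ray(1,1) blocked at (4,5)]
  BB@(1,4): attacks (2,5) (2,3) (3,2) (4,1) (0,5) (0,3) [ray(1,-1) blocked at (4,1)]
  BQ@(4,1): attacks (4,2) (4,3) (4,4) (4,5) (4,0) (5,1) (3,1) (2,1) (5,2) (5,0) (3,2) (2,3) (1,4) (3,0) [ray(0,1) blocked at (4,5); ray(-1,0) blocked at (2,1); ray(1,1) blocked at (5,2); ray(-1,1) blocked at (1,4)]
  BQ@(4,5): attacks (4,4) (4,3) (4,2) (4,1) (5,5) (3,5) (2,5) (1,5) (5,4) (3,4) (2,3) (1,2) (0,1) [ray(0,-1) blocked at (4,1); ray(-1,0) blocked at (1,5); ray(-1,-1) blocked at (0,1)]
B attacks (4,3): yes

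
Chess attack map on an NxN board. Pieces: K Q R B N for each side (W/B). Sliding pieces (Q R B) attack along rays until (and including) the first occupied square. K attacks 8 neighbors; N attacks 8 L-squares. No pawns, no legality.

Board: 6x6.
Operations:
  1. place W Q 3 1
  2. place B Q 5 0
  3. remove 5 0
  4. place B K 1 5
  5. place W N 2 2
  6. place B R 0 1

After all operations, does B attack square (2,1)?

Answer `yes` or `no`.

Op 1: place WQ@(3,1)
Op 2: place BQ@(5,0)
Op 3: remove (5,0)
Op 4: place BK@(1,5)
Op 5: place WN@(2,2)
Op 6: place BR@(0,1)
Per-piece attacks for B:
  BR@(0,1): attacks (0,2) (0,3) (0,4) (0,5) (0,0) (1,1) (2,1) (3,1) [ray(1,0) blocked at (3,1)]
  BK@(1,5): attacks (1,4) (2,5) (0,5) (2,4) (0,4)
B attacks (2,1): yes

Answer: yes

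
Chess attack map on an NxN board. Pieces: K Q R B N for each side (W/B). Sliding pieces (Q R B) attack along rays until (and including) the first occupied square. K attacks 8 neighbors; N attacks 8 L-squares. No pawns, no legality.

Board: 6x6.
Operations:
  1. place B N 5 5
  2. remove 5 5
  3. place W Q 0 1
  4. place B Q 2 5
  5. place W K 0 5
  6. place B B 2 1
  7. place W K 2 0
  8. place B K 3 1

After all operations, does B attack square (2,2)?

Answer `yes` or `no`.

Op 1: place BN@(5,5)
Op 2: remove (5,5)
Op 3: place WQ@(0,1)
Op 4: place BQ@(2,5)
Op 5: place WK@(0,5)
Op 6: place BB@(2,1)
Op 7: place WK@(2,0)
Op 8: place BK@(3,1)
Per-piece attacks for B:
  BB@(2,1): attacks (3,2) (4,3) (5,4) (3,0) (1,2) (0,3) (1,0)
  BQ@(2,5): attacks (2,4) (2,3) (2,2) (2,1) (3,5) (4,5) (5,5) (1,5) (0,5) (3,4) (4,3) (5,2) (1,4) (0,3) [ray(0,-1) blocked at (2,1); ray(-1,0) blocked at (0,5)]
  BK@(3,1): attacks (3,2) (3,0) (4,1) (2,1) (4,2) (4,0) (2,2) (2,0)
B attacks (2,2): yes

Answer: yes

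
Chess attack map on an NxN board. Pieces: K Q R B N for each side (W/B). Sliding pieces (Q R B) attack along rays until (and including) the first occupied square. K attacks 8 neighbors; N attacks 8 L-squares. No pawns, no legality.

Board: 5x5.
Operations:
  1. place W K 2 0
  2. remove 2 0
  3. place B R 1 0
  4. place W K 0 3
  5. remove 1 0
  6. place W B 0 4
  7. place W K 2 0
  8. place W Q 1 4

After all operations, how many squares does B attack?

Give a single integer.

Op 1: place WK@(2,0)
Op 2: remove (2,0)
Op 3: place BR@(1,0)
Op 4: place WK@(0,3)
Op 5: remove (1,0)
Op 6: place WB@(0,4)
Op 7: place WK@(2,0)
Op 8: place WQ@(1,4)
Per-piece attacks for B:
Union (0 distinct): (none)

Answer: 0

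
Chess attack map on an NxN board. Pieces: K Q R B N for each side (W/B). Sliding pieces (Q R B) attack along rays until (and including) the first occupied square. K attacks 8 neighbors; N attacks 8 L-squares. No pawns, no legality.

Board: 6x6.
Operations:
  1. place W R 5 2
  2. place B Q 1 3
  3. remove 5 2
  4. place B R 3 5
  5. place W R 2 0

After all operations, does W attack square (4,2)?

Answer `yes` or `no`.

Answer: no

Derivation:
Op 1: place WR@(5,2)
Op 2: place BQ@(1,3)
Op 3: remove (5,2)
Op 4: place BR@(3,5)
Op 5: place WR@(2,0)
Per-piece attacks for W:
  WR@(2,0): attacks (2,1) (2,2) (2,3) (2,4) (2,5) (3,0) (4,0) (5,0) (1,0) (0,0)
W attacks (4,2): no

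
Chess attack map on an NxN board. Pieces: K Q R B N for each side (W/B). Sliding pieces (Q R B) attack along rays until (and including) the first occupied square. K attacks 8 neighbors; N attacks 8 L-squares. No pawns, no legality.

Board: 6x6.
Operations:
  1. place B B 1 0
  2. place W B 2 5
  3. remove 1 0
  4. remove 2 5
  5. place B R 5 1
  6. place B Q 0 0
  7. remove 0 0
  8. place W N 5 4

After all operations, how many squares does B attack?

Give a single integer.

Answer: 9

Derivation:
Op 1: place BB@(1,0)
Op 2: place WB@(2,5)
Op 3: remove (1,0)
Op 4: remove (2,5)
Op 5: place BR@(5,1)
Op 6: place BQ@(0,0)
Op 7: remove (0,0)
Op 8: place WN@(5,4)
Per-piece attacks for B:
  BR@(5,1): attacks (5,2) (5,3) (5,4) (5,0) (4,1) (3,1) (2,1) (1,1) (0,1) [ray(0,1) blocked at (5,4)]
Union (9 distinct): (0,1) (1,1) (2,1) (3,1) (4,1) (5,0) (5,2) (5,3) (5,4)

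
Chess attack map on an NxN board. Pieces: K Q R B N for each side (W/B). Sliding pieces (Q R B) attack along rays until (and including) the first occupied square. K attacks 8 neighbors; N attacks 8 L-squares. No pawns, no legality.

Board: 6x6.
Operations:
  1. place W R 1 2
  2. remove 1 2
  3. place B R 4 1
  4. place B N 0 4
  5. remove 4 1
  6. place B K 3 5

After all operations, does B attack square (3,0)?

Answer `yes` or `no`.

Op 1: place WR@(1,2)
Op 2: remove (1,2)
Op 3: place BR@(4,1)
Op 4: place BN@(0,4)
Op 5: remove (4,1)
Op 6: place BK@(3,5)
Per-piece attacks for B:
  BN@(0,4): attacks (2,5) (1,2) (2,3)
  BK@(3,5): attacks (3,4) (4,5) (2,5) (4,4) (2,4)
B attacks (3,0): no

Answer: no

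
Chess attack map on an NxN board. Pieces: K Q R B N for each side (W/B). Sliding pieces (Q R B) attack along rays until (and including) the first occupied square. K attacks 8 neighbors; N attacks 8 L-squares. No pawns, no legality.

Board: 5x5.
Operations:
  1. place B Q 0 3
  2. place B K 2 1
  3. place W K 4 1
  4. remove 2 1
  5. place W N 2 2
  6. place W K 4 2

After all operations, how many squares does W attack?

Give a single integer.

Answer: 13

Derivation:
Op 1: place BQ@(0,3)
Op 2: place BK@(2,1)
Op 3: place WK@(4,1)
Op 4: remove (2,1)
Op 5: place WN@(2,2)
Op 6: place WK@(4,2)
Per-piece attacks for W:
  WN@(2,2): attacks (3,4) (4,3) (1,4) (0,3) (3,0) (4,1) (1,0) (0,1)
  WK@(4,1): attacks (4,2) (4,0) (3,1) (3,2) (3,0)
  WK@(4,2): attacks (4,3) (4,1) (3,2) (3,3) (3,1)
Union (13 distinct): (0,1) (0,3) (1,0) (1,4) (3,0) (3,1) (3,2) (3,3) (3,4) (4,0) (4,1) (4,2) (4,3)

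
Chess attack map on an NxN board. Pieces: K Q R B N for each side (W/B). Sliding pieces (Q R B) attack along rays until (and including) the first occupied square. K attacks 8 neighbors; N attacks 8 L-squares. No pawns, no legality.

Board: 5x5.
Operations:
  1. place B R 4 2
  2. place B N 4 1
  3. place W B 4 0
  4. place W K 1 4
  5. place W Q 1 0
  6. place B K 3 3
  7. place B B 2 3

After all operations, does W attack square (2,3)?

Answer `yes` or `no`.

Answer: yes

Derivation:
Op 1: place BR@(4,2)
Op 2: place BN@(4,1)
Op 3: place WB@(4,0)
Op 4: place WK@(1,4)
Op 5: place WQ@(1,0)
Op 6: place BK@(3,3)
Op 7: place BB@(2,3)
Per-piece attacks for W:
  WQ@(1,0): attacks (1,1) (1,2) (1,3) (1,4) (2,0) (3,0) (4,0) (0,0) (2,1) (3,2) (4,3) (0,1) [ray(0,1) blocked at (1,4); ray(1,0) blocked at (4,0)]
  WK@(1,4): attacks (1,3) (2,4) (0,4) (2,3) (0,3)
  WB@(4,0): attacks (3,1) (2,2) (1,3) (0,4)
W attacks (2,3): yes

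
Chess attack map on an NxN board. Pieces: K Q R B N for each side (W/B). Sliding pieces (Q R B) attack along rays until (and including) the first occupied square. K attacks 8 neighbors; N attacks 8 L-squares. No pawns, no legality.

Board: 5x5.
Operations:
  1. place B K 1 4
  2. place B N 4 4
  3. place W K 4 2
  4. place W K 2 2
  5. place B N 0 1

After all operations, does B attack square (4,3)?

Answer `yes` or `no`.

Op 1: place BK@(1,4)
Op 2: place BN@(4,4)
Op 3: place WK@(4,2)
Op 4: place WK@(2,2)
Op 5: place BN@(0,1)
Per-piece attacks for B:
  BN@(0,1): attacks (1,3) (2,2) (2,0)
  BK@(1,4): attacks (1,3) (2,4) (0,4) (2,3) (0,3)
  BN@(4,4): attacks (3,2) (2,3)
B attacks (4,3): no

Answer: no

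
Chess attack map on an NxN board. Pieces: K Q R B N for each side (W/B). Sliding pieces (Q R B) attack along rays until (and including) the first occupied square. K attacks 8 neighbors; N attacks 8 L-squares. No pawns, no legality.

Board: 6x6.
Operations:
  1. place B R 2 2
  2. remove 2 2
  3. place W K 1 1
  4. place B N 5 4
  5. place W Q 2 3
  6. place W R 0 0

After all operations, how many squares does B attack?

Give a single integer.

Answer: 3

Derivation:
Op 1: place BR@(2,2)
Op 2: remove (2,2)
Op 3: place WK@(1,1)
Op 4: place BN@(5,4)
Op 5: place WQ@(2,3)
Op 6: place WR@(0,0)
Per-piece attacks for B:
  BN@(5,4): attacks (3,5) (4,2) (3,3)
Union (3 distinct): (3,3) (3,5) (4,2)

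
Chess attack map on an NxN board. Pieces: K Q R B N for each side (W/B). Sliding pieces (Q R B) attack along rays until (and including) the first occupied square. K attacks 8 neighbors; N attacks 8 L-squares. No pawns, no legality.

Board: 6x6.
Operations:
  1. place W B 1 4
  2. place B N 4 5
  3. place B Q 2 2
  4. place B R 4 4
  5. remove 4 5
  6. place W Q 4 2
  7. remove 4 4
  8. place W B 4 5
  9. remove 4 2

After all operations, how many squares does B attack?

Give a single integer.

Answer: 19

Derivation:
Op 1: place WB@(1,4)
Op 2: place BN@(4,5)
Op 3: place BQ@(2,2)
Op 4: place BR@(4,4)
Op 5: remove (4,5)
Op 6: place WQ@(4,2)
Op 7: remove (4,4)
Op 8: place WB@(4,5)
Op 9: remove (4,2)
Per-piece attacks for B:
  BQ@(2,2): attacks (2,3) (2,4) (2,5) (2,1) (2,0) (3,2) (4,2) (5,2) (1,2) (0,2) (3,3) (4,4) (5,5) (3,1) (4,0) (1,3) (0,4) (1,1) (0,0)
Union (19 distinct): (0,0) (0,2) (0,4) (1,1) (1,2) (1,3) (2,0) (2,1) (2,3) (2,4) (2,5) (3,1) (3,2) (3,3) (4,0) (4,2) (4,4) (5,2) (5,5)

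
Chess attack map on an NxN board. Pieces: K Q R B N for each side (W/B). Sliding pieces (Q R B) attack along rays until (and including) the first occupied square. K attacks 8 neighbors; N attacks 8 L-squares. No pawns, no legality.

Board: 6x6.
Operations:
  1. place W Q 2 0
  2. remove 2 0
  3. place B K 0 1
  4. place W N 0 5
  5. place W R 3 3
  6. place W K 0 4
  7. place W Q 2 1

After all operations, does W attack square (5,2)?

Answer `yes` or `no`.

Answer: no

Derivation:
Op 1: place WQ@(2,0)
Op 2: remove (2,0)
Op 3: place BK@(0,1)
Op 4: place WN@(0,5)
Op 5: place WR@(3,3)
Op 6: place WK@(0,4)
Op 7: place WQ@(2,1)
Per-piece attacks for W:
  WK@(0,4): attacks (0,5) (0,3) (1,4) (1,5) (1,3)
  WN@(0,5): attacks (1,3) (2,4)
  WQ@(2,1): attacks (2,2) (2,3) (2,4) (2,5) (2,0) (3,1) (4,1) (5,1) (1,1) (0,1) (3,2) (4,3) (5,4) (3,0) (1,2) (0,3) (1,0) [ray(-1,0) blocked at (0,1)]
  WR@(3,3): attacks (3,4) (3,5) (3,2) (3,1) (3,0) (4,3) (5,3) (2,3) (1,3) (0,3)
W attacks (5,2): no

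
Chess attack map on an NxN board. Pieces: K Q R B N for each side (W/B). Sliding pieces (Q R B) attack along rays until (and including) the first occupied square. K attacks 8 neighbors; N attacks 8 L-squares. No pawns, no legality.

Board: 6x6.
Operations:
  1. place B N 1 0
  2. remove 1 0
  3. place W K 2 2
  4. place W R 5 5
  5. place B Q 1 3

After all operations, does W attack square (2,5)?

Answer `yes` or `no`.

Op 1: place BN@(1,0)
Op 2: remove (1,0)
Op 3: place WK@(2,2)
Op 4: place WR@(5,5)
Op 5: place BQ@(1,3)
Per-piece attacks for W:
  WK@(2,2): attacks (2,3) (2,1) (3,2) (1,2) (3,3) (3,1) (1,3) (1,1)
  WR@(5,5): attacks (5,4) (5,3) (5,2) (5,1) (5,0) (4,5) (3,5) (2,5) (1,5) (0,5)
W attacks (2,5): yes

Answer: yes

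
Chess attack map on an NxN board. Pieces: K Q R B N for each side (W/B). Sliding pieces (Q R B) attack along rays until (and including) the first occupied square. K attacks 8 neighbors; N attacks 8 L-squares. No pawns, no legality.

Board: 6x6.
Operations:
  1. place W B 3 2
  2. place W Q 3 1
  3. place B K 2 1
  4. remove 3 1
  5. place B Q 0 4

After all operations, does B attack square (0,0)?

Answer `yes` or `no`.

Answer: yes

Derivation:
Op 1: place WB@(3,2)
Op 2: place WQ@(3,1)
Op 3: place BK@(2,1)
Op 4: remove (3,1)
Op 5: place BQ@(0,4)
Per-piece attacks for B:
  BQ@(0,4): attacks (0,5) (0,3) (0,2) (0,1) (0,0) (1,4) (2,4) (3,4) (4,4) (5,4) (1,5) (1,3) (2,2) (3,1) (4,0)
  BK@(2,1): attacks (2,2) (2,0) (3,1) (1,1) (3,2) (3,0) (1,2) (1,0)
B attacks (0,0): yes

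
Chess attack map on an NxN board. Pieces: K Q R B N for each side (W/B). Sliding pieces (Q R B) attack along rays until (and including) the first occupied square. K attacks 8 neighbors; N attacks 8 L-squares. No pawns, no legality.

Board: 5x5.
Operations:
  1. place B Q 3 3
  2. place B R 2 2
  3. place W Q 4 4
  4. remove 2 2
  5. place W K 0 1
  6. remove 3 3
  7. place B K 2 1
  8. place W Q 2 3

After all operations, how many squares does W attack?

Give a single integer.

Op 1: place BQ@(3,3)
Op 2: place BR@(2,2)
Op 3: place WQ@(4,4)
Op 4: remove (2,2)
Op 5: place WK@(0,1)
Op 6: remove (3,3)
Op 7: place BK@(2,1)
Op 8: place WQ@(2,3)
Per-piece attacks for W:
  WK@(0,1): attacks (0,2) (0,0) (1,1) (1,2) (1,0)
  WQ@(2,3): attacks (2,4) (2,2) (2,1) (3,3) (4,3) (1,3) (0,3) (3,4) (3,2) (4,1) (1,4) (1,2) (0,1) [ray(0,-1) blocked at (2,1); ray(-1,-1) blocked at (0,1)]
  WQ@(4,4): attacks (4,3) (4,2) (4,1) (4,0) (3,4) (2,4) (1,4) (0,4) (3,3) (2,2) (1,1) (0,0)
Union (20 distinct): (0,0) (0,1) (0,2) (0,3) (0,4) (1,0) (1,1) (1,2) (1,3) (1,4) (2,1) (2,2) (2,4) (3,2) (3,3) (3,4) (4,0) (4,1) (4,2) (4,3)

Answer: 20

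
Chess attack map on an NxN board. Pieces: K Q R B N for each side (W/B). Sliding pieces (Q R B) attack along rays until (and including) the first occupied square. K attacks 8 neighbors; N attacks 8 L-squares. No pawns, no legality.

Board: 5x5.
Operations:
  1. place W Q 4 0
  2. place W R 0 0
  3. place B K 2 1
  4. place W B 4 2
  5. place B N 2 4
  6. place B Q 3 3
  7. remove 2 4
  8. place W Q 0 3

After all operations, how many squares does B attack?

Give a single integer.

Answer: 17

Derivation:
Op 1: place WQ@(4,0)
Op 2: place WR@(0,0)
Op 3: place BK@(2,1)
Op 4: place WB@(4,2)
Op 5: place BN@(2,4)
Op 6: place BQ@(3,3)
Op 7: remove (2,4)
Op 8: place WQ@(0,3)
Per-piece attacks for B:
  BK@(2,1): attacks (2,2) (2,0) (3,1) (1,1) (3,2) (3,0) (1,2) (1,0)
  BQ@(3,3): attacks (3,4) (3,2) (3,1) (3,0) (4,3) (2,3) (1,3) (0,3) (4,4) (4,2) (2,4) (2,2) (1,1) (0,0) [ray(-1,0) blocked at (0,3); ray(1,-1) blocked at (4,2); ray(-1,-1) blocked at (0,0)]
Union (17 distinct): (0,0) (0,3) (1,0) (1,1) (1,2) (1,3) (2,0) (2,2) (2,3) (2,4) (3,0) (3,1) (3,2) (3,4) (4,2) (4,3) (4,4)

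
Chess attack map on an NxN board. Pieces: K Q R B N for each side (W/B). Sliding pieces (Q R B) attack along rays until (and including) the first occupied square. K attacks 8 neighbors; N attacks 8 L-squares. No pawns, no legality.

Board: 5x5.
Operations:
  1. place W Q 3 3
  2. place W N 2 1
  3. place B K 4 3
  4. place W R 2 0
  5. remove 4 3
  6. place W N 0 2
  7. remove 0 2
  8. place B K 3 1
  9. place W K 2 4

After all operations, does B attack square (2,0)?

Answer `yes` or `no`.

Answer: yes

Derivation:
Op 1: place WQ@(3,3)
Op 2: place WN@(2,1)
Op 3: place BK@(4,3)
Op 4: place WR@(2,0)
Op 5: remove (4,3)
Op 6: place WN@(0,2)
Op 7: remove (0,2)
Op 8: place BK@(3,1)
Op 9: place WK@(2,4)
Per-piece attacks for B:
  BK@(3,1): attacks (3,2) (3,0) (4,1) (2,1) (4,2) (4,0) (2,2) (2,0)
B attacks (2,0): yes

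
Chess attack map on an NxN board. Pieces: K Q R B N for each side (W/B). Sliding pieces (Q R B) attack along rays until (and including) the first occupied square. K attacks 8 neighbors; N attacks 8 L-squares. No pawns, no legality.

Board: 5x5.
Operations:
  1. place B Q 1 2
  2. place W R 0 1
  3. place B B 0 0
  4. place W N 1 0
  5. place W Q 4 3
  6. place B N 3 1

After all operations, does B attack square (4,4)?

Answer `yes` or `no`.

Op 1: place BQ@(1,2)
Op 2: place WR@(0,1)
Op 3: place BB@(0,0)
Op 4: place WN@(1,0)
Op 5: place WQ@(4,3)
Op 6: place BN@(3,1)
Per-piece attacks for B:
  BB@(0,0): attacks (1,1) (2,2) (3,3) (4,4)
  BQ@(1,2): attacks (1,3) (1,4) (1,1) (1,0) (2,2) (3,2) (4,2) (0,2) (2,3) (3,4) (2,1) (3,0) (0,3) (0,1) [ray(0,-1) blocked at (1,0); ray(-1,-1) blocked at (0,1)]
  BN@(3,1): attacks (4,3) (2,3) (1,2) (1,0)
B attacks (4,4): yes

Answer: yes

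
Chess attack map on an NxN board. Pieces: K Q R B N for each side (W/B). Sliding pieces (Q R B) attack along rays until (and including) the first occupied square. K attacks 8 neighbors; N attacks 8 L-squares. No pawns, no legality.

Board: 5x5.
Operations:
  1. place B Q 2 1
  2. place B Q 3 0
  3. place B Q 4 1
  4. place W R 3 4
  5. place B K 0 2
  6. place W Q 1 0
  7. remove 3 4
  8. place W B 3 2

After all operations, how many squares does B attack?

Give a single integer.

Op 1: place BQ@(2,1)
Op 2: place BQ@(3,0)
Op 3: place BQ@(4,1)
Op 4: place WR@(3,4)
Op 5: place BK@(0,2)
Op 6: place WQ@(1,0)
Op 7: remove (3,4)
Op 8: place WB@(3,2)
Per-piece attacks for B:
  BK@(0,2): attacks (0,3) (0,1) (1,2) (1,3) (1,1)
  BQ@(2,1): attacks (2,2) (2,3) (2,4) (2,0) (3,1) (4,1) (1,1) (0,1) (3,2) (3,0) (1,2) (0,3) (1,0) [ray(1,0) blocked at (4,1); ray(1,1) blocked at (3,2); ray(1,-1) blocked at (3,0); ray(-1,-1) blocked at (1,0)]
  BQ@(3,0): attacks (3,1) (3,2) (4,0) (2,0) (1,0) (4,1) (2,1) [ray(0,1) blocked at (3,2); ray(-1,0) blocked at (1,0); ray(1,1) blocked at (4,1); ray(-1,1) blocked at (2,1)]
  BQ@(4,1): attacks (4,2) (4,3) (4,4) (4,0) (3,1) (2,1) (3,2) (3,0) [ray(-1,0) blocked at (2,1); ray(-1,1) blocked at (3,2); ray(-1,-1) blocked at (3,0)]
Union (19 distinct): (0,1) (0,3) (1,0) (1,1) (1,2) (1,3) (2,0) (2,1) (2,2) (2,3) (2,4) (3,0) (3,1) (3,2) (4,0) (4,1) (4,2) (4,3) (4,4)

Answer: 19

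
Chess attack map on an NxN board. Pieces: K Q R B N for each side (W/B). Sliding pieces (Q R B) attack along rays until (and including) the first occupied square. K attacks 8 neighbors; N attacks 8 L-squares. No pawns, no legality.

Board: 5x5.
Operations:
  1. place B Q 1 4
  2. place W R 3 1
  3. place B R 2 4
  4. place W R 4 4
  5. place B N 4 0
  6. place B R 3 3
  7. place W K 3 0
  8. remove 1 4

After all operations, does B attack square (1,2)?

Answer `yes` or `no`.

Op 1: place BQ@(1,4)
Op 2: place WR@(3,1)
Op 3: place BR@(2,4)
Op 4: place WR@(4,4)
Op 5: place BN@(4,0)
Op 6: place BR@(3,3)
Op 7: place WK@(3,0)
Op 8: remove (1,4)
Per-piece attacks for B:
  BR@(2,4): attacks (2,3) (2,2) (2,1) (2,0) (3,4) (4,4) (1,4) (0,4) [ray(1,0) blocked at (4,4)]
  BR@(3,3): attacks (3,4) (3,2) (3,1) (4,3) (2,3) (1,3) (0,3) [ray(0,-1) blocked at (3,1)]
  BN@(4,0): attacks (3,2) (2,1)
B attacks (1,2): no

Answer: no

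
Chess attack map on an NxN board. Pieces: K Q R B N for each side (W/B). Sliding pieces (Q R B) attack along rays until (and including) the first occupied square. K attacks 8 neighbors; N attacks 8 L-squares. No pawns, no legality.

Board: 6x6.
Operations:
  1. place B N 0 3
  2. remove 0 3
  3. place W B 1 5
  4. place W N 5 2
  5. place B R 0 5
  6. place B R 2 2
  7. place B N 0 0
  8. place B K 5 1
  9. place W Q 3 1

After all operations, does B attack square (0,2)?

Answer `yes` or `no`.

Answer: yes

Derivation:
Op 1: place BN@(0,3)
Op 2: remove (0,3)
Op 3: place WB@(1,5)
Op 4: place WN@(5,2)
Op 5: place BR@(0,5)
Op 6: place BR@(2,2)
Op 7: place BN@(0,0)
Op 8: place BK@(5,1)
Op 9: place WQ@(3,1)
Per-piece attacks for B:
  BN@(0,0): attacks (1,2) (2,1)
  BR@(0,5): attacks (0,4) (0,3) (0,2) (0,1) (0,0) (1,5) [ray(0,-1) blocked at (0,0); ray(1,0) blocked at (1,5)]
  BR@(2,2): attacks (2,3) (2,4) (2,5) (2,1) (2,0) (3,2) (4,2) (5,2) (1,2) (0,2) [ray(1,0) blocked at (5,2)]
  BK@(5,1): attacks (5,2) (5,0) (4,1) (4,2) (4,0)
B attacks (0,2): yes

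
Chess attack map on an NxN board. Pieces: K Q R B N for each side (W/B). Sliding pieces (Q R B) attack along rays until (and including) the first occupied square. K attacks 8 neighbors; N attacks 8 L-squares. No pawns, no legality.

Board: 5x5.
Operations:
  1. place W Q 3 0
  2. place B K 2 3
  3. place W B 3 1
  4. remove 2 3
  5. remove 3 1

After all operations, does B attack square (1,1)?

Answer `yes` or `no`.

Op 1: place WQ@(3,0)
Op 2: place BK@(2,3)
Op 3: place WB@(3,1)
Op 4: remove (2,3)
Op 5: remove (3,1)
Per-piece attacks for B:
B attacks (1,1): no

Answer: no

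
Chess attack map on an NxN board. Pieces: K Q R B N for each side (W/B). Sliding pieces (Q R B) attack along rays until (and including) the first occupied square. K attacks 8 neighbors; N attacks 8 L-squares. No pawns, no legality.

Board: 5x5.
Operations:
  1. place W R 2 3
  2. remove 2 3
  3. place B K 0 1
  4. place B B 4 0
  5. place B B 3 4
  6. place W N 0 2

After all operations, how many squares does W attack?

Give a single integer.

Op 1: place WR@(2,3)
Op 2: remove (2,3)
Op 3: place BK@(0,1)
Op 4: place BB@(4,0)
Op 5: place BB@(3,4)
Op 6: place WN@(0,2)
Per-piece attacks for W:
  WN@(0,2): attacks (1,4) (2,3) (1,0) (2,1)
Union (4 distinct): (1,0) (1,4) (2,1) (2,3)

Answer: 4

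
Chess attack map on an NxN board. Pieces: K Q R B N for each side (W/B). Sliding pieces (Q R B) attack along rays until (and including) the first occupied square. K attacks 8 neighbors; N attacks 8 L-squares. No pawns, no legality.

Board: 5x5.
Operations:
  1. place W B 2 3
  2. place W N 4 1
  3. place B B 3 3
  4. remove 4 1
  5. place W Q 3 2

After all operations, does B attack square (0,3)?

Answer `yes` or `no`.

Answer: no

Derivation:
Op 1: place WB@(2,3)
Op 2: place WN@(4,1)
Op 3: place BB@(3,3)
Op 4: remove (4,1)
Op 5: place WQ@(3,2)
Per-piece attacks for B:
  BB@(3,3): attacks (4,4) (4,2) (2,4) (2,2) (1,1) (0,0)
B attacks (0,3): no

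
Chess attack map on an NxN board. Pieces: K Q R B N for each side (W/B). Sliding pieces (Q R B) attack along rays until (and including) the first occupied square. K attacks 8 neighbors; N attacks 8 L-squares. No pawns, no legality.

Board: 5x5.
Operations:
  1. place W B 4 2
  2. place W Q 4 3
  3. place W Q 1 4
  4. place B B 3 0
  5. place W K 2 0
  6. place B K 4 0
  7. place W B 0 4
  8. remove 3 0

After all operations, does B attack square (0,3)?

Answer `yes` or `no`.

Op 1: place WB@(4,2)
Op 2: place WQ@(4,3)
Op 3: place WQ@(1,4)
Op 4: place BB@(3,0)
Op 5: place WK@(2,0)
Op 6: place BK@(4,0)
Op 7: place WB@(0,4)
Op 8: remove (3,0)
Per-piece attacks for B:
  BK@(4,0): attacks (4,1) (3,0) (3,1)
B attacks (0,3): no

Answer: no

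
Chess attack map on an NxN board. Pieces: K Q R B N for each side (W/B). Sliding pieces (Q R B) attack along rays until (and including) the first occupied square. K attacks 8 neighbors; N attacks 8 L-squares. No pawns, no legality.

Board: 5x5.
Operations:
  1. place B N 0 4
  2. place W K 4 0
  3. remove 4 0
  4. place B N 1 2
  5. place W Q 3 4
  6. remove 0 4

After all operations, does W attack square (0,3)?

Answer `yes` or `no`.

Answer: no

Derivation:
Op 1: place BN@(0,4)
Op 2: place WK@(4,0)
Op 3: remove (4,0)
Op 4: place BN@(1,2)
Op 5: place WQ@(3,4)
Op 6: remove (0,4)
Per-piece attacks for W:
  WQ@(3,4): attacks (3,3) (3,2) (3,1) (3,0) (4,4) (2,4) (1,4) (0,4) (4,3) (2,3) (1,2) [ray(-1,-1) blocked at (1,2)]
W attacks (0,3): no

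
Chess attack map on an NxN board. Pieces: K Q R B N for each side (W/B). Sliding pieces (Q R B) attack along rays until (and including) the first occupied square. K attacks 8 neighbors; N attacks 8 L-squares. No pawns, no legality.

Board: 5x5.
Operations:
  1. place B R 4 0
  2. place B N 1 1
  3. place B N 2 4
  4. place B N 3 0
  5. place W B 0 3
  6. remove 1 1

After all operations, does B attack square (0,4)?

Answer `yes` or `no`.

Answer: no

Derivation:
Op 1: place BR@(4,0)
Op 2: place BN@(1,1)
Op 3: place BN@(2,4)
Op 4: place BN@(3,0)
Op 5: place WB@(0,3)
Op 6: remove (1,1)
Per-piece attacks for B:
  BN@(2,4): attacks (3,2) (4,3) (1,2) (0,3)
  BN@(3,0): attacks (4,2) (2,2) (1,1)
  BR@(4,0): attacks (4,1) (4,2) (4,3) (4,4) (3,0) [ray(-1,0) blocked at (3,0)]
B attacks (0,4): no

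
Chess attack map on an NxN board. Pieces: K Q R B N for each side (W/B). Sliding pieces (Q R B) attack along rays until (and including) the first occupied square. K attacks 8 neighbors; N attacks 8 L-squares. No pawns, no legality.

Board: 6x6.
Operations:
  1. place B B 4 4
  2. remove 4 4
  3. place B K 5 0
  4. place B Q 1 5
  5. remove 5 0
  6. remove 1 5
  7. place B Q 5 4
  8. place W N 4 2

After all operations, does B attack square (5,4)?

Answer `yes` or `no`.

Op 1: place BB@(4,4)
Op 2: remove (4,4)
Op 3: place BK@(5,0)
Op 4: place BQ@(1,5)
Op 5: remove (5,0)
Op 6: remove (1,5)
Op 7: place BQ@(5,4)
Op 8: place WN@(4,2)
Per-piece attacks for B:
  BQ@(5,4): attacks (5,5) (5,3) (5,2) (5,1) (5,0) (4,4) (3,4) (2,4) (1,4) (0,4) (4,5) (4,3) (3,2) (2,1) (1,0)
B attacks (5,4): no

Answer: no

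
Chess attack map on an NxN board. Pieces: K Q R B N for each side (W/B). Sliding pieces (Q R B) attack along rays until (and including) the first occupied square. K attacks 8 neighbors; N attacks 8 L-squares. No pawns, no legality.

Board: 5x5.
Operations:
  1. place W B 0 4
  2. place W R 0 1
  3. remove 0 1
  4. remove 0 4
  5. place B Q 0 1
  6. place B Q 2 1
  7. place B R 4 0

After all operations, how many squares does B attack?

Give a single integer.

Answer: 21

Derivation:
Op 1: place WB@(0,4)
Op 2: place WR@(0,1)
Op 3: remove (0,1)
Op 4: remove (0,4)
Op 5: place BQ@(0,1)
Op 6: place BQ@(2,1)
Op 7: place BR@(4,0)
Per-piece attacks for B:
  BQ@(0,1): attacks (0,2) (0,3) (0,4) (0,0) (1,1) (2,1) (1,2) (2,3) (3,4) (1,0) [ray(1,0) blocked at (2,1)]
  BQ@(2,1): attacks (2,2) (2,3) (2,4) (2,0) (3,1) (4,1) (1,1) (0,1) (3,2) (4,3) (3,0) (1,2) (0,3) (1,0) [ray(-1,0) blocked at (0,1)]
  BR@(4,0): attacks (4,1) (4,2) (4,3) (4,4) (3,0) (2,0) (1,0) (0,0)
Union (21 distinct): (0,0) (0,1) (0,2) (0,3) (0,4) (1,0) (1,1) (1,2) (2,0) (2,1) (2,2) (2,3) (2,4) (3,0) (3,1) (3,2) (3,4) (4,1) (4,2) (4,3) (4,4)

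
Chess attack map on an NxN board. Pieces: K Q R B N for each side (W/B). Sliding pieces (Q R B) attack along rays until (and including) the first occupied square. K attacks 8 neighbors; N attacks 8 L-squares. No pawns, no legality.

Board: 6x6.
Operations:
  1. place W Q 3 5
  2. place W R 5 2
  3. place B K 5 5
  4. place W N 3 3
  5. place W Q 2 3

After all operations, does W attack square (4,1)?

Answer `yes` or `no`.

Op 1: place WQ@(3,5)
Op 2: place WR@(5,2)
Op 3: place BK@(5,5)
Op 4: place WN@(3,3)
Op 5: place WQ@(2,3)
Per-piece attacks for W:
  WQ@(2,3): attacks (2,4) (2,5) (2,2) (2,1) (2,0) (3,3) (1,3) (0,3) (3,4) (4,5) (3,2) (4,1) (5,0) (1,4) (0,5) (1,2) (0,1) [ray(1,0) blocked at (3,3)]
  WN@(3,3): attacks (4,5) (5,4) (2,5) (1,4) (4,1) (5,2) (2,1) (1,2)
  WQ@(3,5): attacks (3,4) (3,3) (4,5) (5,5) (2,5) (1,5) (0,5) (4,4) (5,3) (2,4) (1,3) (0,2) [ray(0,-1) blocked at (3,3); ray(1,0) blocked at (5,5)]
  WR@(5,2): attacks (5,3) (5,4) (5,5) (5,1) (5,0) (4,2) (3,2) (2,2) (1,2) (0,2) [ray(0,1) blocked at (5,5)]
W attacks (4,1): yes

Answer: yes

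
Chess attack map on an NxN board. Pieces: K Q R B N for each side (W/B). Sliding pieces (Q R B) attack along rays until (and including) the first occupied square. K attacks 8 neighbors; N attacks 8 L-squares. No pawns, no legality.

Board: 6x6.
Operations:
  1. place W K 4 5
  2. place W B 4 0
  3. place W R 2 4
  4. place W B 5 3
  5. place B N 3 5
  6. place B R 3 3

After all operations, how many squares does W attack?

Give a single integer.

Op 1: place WK@(4,5)
Op 2: place WB@(4,0)
Op 3: place WR@(2,4)
Op 4: place WB@(5,3)
Op 5: place BN@(3,5)
Op 6: place BR@(3,3)
Per-piece attacks for W:
  WR@(2,4): attacks (2,5) (2,3) (2,2) (2,1) (2,0) (3,4) (4,4) (5,4) (1,4) (0,4)
  WB@(4,0): attacks (5,1) (3,1) (2,2) (1,3) (0,4)
  WK@(4,5): attacks (4,4) (5,5) (3,5) (5,4) (3,4)
  WB@(5,3): attacks (4,4) (3,5) (4,2) (3,1) (2,0) [ray(-1,1) blocked at (3,5)]
Union (16 distinct): (0,4) (1,3) (1,4) (2,0) (2,1) (2,2) (2,3) (2,5) (3,1) (3,4) (3,5) (4,2) (4,4) (5,1) (5,4) (5,5)

Answer: 16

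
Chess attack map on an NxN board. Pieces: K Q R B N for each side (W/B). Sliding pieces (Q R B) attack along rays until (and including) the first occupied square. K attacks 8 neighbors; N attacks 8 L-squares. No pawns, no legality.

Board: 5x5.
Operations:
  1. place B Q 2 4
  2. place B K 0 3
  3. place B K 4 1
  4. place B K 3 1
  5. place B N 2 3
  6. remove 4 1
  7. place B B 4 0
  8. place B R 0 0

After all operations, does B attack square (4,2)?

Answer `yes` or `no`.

Answer: yes

Derivation:
Op 1: place BQ@(2,4)
Op 2: place BK@(0,3)
Op 3: place BK@(4,1)
Op 4: place BK@(3,1)
Op 5: place BN@(2,3)
Op 6: remove (4,1)
Op 7: place BB@(4,0)
Op 8: place BR@(0,0)
Per-piece attacks for B:
  BR@(0,0): attacks (0,1) (0,2) (0,3) (1,0) (2,0) (3,0) (4,0) [ray(0,1) blocked at (0,3); ray(1,0) blocked at (4,0)]
  BK@(0,3): attacks (0,4) (0,2) (1,3) (1,4) (1,2)
  BN@(2,3): attacks (4,4) (0,4) (3,1) (4,2) (1,1) (0,2)
  BQ@(2,4): attacks (2,3) (3,4) (4,4) (1,4) (0,4) (3,3) (4,2) (1,3) (0,2) [ray(0,-1) blocked at (2,3)]
  BK@(3,1): attacks (3,2) (3,0) (4,1) (2,1) (4,2) (4,0) (2,2) (2,0)
  BB@(4,0): attacks (3,1) [ray(-1,1) blocked at (3,1)]
B attacks (4,2): yes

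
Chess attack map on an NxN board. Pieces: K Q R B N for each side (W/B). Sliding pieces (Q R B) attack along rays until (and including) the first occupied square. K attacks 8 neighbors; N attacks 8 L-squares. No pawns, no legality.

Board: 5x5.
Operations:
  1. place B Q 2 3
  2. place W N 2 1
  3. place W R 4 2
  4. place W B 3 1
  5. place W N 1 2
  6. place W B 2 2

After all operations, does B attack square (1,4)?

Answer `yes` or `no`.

Op 1: place BQ@(2,3)
Op 2: place WN@(2,1)
Op 3: place WR@(4,2)
Op 4: place WB@(3,1)
Op 5: place WN@(1,2)
Op 6: place WB@(2,2)
Per-piece attacks for B:
  BQ@(2,3): attacks (2,4) (2,2) (3,3) (4,3) (1,3) (0,3) (3,4) (3,2) (4,1) (1,4) (1,2) [ray(0,-1) blocked at (2,2); ray(-1,-1) blocked at (1,2)]
B attacks (1,4): yes

Answer: yes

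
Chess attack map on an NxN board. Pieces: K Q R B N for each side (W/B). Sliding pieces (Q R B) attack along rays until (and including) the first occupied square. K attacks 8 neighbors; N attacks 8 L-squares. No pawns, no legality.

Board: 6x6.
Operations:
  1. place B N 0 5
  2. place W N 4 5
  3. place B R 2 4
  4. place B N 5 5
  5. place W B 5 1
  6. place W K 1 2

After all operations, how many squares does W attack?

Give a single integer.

Op 1: place BN@(0,5)
Op 2: place WN@(4,5)
Op 3: place BR@(2,4)
Op 4: place BN@(5,5)
Op 5: place WB@(5,1)
Op 6: place WK@(1,2)
Per-piece attacks for W:
  WK@(1,2): attacks (1,3) (1,1) (2,2) (0,2) (2,3) (2,1) (0,3) (0,1)
  WN@(4,5): attacks (5,3) (3,3) (2,4)
  WB@(5,1): attacks (4,2) (3,3) (2,4) (4,0) [ray(-1,1) blocked at (2,4)]
Union (13 distinct): (0,1) (0,2) (0,3) (1,1) (1,3) (2,1) (2,2) (2,3) (2,4) (3,3) (4,0) (4,2) (5,3)

Answer: 13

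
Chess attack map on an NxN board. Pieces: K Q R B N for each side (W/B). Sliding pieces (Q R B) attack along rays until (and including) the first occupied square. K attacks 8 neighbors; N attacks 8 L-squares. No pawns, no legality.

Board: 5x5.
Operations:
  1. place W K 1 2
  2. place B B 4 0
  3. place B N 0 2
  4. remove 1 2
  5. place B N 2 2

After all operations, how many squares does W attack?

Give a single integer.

Op 1: place WK@(1,2)
Op 2: place BB@(4,0)
Op 3: place BN@(0,2)
Op 4: remove (1,2)
Op 5: place BN@(2,2)
Per-piece attacks for W:
Union (0 distinct): (none)

Answer: 0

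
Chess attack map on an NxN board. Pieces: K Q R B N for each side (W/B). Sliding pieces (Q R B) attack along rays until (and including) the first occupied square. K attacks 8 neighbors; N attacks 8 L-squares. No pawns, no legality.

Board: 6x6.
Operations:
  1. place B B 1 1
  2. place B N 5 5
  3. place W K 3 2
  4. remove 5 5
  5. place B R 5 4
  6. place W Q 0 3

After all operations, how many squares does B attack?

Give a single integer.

Op 1: place BB@(1,1)
Op 2: place BN@(5,5)
Op 3: place WK@(3,2)
Op 4: remove (5,5)
Op 5: place BR@(5,4)
Op 6: place WQ@(0,3)
Per-piece attacks for B:
  BB@(1,1): attacks (2,2) (3,3) (4,4) (5,5) (2,0) (0,2) (0,0)
  BR@(5,4): attacks (5,5) (5,3) (5,2) (5,1) (5,0) (4,4) (3,4) (2,4) (1,4) (0,4)
Union (15 distinct): (0,0) (0,2) (0,4) (1,4) (2,0) (2,2) (2,4) (3,3) (3,4) (4,4) (5,0) (5,1) (5,2) (5,3) (5,5)

Answer: 15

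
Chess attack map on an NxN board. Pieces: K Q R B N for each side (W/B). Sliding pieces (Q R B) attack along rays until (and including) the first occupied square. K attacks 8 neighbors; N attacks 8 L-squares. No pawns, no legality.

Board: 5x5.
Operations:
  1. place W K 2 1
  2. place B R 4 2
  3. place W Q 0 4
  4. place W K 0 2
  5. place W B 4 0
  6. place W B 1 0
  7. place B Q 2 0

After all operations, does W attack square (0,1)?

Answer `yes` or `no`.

Answer: yes

Derivation:
Op 1: place WK@(2,1)
Op 2: place BR@(4,2)
Op 3: place WQ@(0,4)
Op 4: place WK@(0,2)
Op 5: place WB@(4,0)
Op 6: place WB@(1,0)
Op 7: place BQ@(2,0)
Per-piece attacks for W:
  WK@(0,2): attacks (0,3) (0,1) (1,2) (1,3) (1,1)
  WQ@(0,4): attacks (0,3) (0,2) (1,4) (2,4) (3,4) (4,4) (1,3) (2,2) (3,1) (4,0) [ray(0,-1) blocked at (0,2); ray(1,-1) blocked at (4,0)]
  WB@(1,0): attacks (2,1) (0,1) [ray(1,1) blocked at (2,1)]
  WK@(2,1): attacks (2,2) (2,0) (3,1) (1,1) (3,2) (3,0) (1,2) (1,0)
  WB@(4,0): attacks (3,1) (2,2) (1,3) (0,4) [ray(-1,1) blocked at (0,4)]
W attacks (0,1): yes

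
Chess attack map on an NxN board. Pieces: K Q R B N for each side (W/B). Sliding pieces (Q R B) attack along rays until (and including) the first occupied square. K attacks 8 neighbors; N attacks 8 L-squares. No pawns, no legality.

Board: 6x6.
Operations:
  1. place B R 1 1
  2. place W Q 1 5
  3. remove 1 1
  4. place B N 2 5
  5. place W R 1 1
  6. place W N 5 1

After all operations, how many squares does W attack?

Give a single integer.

Op 1: place BR@(1,1)
Op 2: place WQ@(1,5)
Op 3: remove (1,1)
Op 4: place BN@(2,5)
Op 5: place WR@(1,1)
Op 6: place WN@(5,1)
Per-piece attacks for W:
  WR@(1,1): attacks (1,2) (1,3) (1,4) (1,5) (1,0) (2,1) (3,1) (4,1) (5,1) (0,1) [ray(0,1) blocked at (1,5); ray(1,0) blocked at (5,1)]
  WQ@(1,5): attacks (1,4) (1,3) (1,2) (1,1) (2,5) (0,5) (2,4) (3,3) (4,2) (5,1) (0,4) [ray(0,-1) blocked at (1,1); ray(1,0) blocked at (2,5); ray(1,-1) blocked at (5,1)]
  WN@(5,1): attacks (4,3) (3,2) (3,0)
Union (20 distinct): (0,1) (0,4) (0,5) (1,0) (1,1) (1,2) (1,3) (1,4) (1,5) (2,1) (2,4) (2,5) (3,0) (3,1) (3,2) (3,3) (4,1) (4,2) (4,3) (5,1)

Answer: 20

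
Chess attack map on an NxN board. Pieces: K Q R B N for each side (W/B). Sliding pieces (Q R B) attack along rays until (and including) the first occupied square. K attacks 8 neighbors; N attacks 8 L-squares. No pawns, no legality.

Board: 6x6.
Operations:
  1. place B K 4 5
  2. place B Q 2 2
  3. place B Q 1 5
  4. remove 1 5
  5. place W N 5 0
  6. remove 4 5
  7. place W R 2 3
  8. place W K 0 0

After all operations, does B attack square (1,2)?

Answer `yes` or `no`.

Answer: yes

Derivation:
Op 1: place BK@(4,5)
Op 2: place BQ@(2,2)
Op 3: place BQ@(1,5)
Op 4: remove (1,5)
Op 5: place WN@(5,0)
Op 6: remove (4,5)
Op 7: place WR@(2,3)
Op 8: place WK@(0,0)
Per-piece attacks for B:
  BQ@(2,2): attacks (2,3) (2,1) (2,0) (3,2) (4,2) (5,2) (1,2) (0,2) (3,3) (4,4) (5,5) (3,1) (4,0) (1,3) (0,4) (1,1) (0,0) [ray(0,1) blocked at (2,3); ray(-1,-1) blocked at (0,0)]
B attacks (1,2): yes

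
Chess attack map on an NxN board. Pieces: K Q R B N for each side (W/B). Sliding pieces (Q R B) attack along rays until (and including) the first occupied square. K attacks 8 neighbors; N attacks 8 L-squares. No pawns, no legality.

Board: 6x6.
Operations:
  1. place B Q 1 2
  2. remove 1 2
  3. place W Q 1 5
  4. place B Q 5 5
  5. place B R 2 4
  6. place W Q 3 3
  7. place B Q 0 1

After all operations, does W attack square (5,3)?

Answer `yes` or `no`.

Op 1: place BQ@(1,2)
Op 2: remove (1,2)
Op 3: place WQ@(1,5)
Op 4: place BQ@(5,5)
Op 5: place BR@(2,4)
Op 6: place WQ@(3,3)
Op 7: place BQ@(0,1)
Per-piece attacks for W:
  WQ@(1,5): attacks (1,4) (1,3) (1,2) (1,1) (1,0) (2,5) (3,5) (4,5) (5,5) (0,5) (2,4) (0,4) [ray(1,0) blocked at (5,5); ray(1,-1) blocked at (2,4)]
  WQ@(3,3): attacks (3,4) (3,5) (3,2) (3,1) (3,0) (4,3) (5,3) (2,3) (1,3) (0,3) (4,4) (5,5) (4,2) (5,1) (2,4) (2,2) (1,1) (0,0) [ray(1,1) blocked at (5,5); ray(-1,1) blocked at (2,4)]
W attacks (5,3): yes

Answer: yes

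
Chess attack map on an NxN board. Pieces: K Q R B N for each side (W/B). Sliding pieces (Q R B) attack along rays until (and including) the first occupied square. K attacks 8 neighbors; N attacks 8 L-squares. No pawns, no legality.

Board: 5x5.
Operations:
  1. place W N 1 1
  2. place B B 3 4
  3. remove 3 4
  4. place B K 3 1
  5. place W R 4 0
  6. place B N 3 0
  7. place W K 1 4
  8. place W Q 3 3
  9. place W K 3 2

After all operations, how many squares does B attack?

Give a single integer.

Answer: 9

Derivation:
Op 1: place WN@(1,1)
Op 2: place BB@(3,4)
Op 3: remove (3,4)
Op 4: place BK@(3,1)
Op 5: place WR@(4,0)
Op 6: place BN@(3,0)
Op 7: place WK@(1,4)
Op 8: place WQ@(3,3)
Op 9: place WK@(3,2)
Per-piece attacks for B:
  BN@(3,0): attacks (4,2) (2,2) (1,1)
  BK@(3,1): attacks (3,2) (3,0) (4,1) (2,1) (4,2) (4,0) (2,2) (2,0)
Union (9 distinct): (1,1) (2,0) (2,1) (2,2) (3,0) (3,2) (4,0) (4,1) (4,2)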